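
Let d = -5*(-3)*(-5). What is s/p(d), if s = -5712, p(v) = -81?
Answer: 1904/27 ≈ 70.519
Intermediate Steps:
d = -75 (d = 15*(-5) = -75)
s/p(d) = -5712/(-81) = -5712*(-1/81) = 1904/27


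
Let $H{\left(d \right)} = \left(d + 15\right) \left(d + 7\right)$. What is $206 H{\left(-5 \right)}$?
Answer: $4120$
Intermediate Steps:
$H{\left(d \right)} = \left(7 + d\right) \left(15 + d\right)$ ($H{\left(d \right)} = \left(15 + d\right) \left(7 + d\right) = \left(7 + d\right) \left(15 + d\right)$)
$206 H{\left(-5 \right)} = 206 \left(105 + \left(-5\right)^{2} + 22 \left(-5\right)\right) = 206 \left(105 + 25 - 110\right) = 206 \cdot 20 = 4120$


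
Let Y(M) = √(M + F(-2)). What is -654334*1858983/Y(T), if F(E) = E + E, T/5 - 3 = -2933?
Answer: 608197891161*I*√14654/7327 ≈ 1.0048e+10*I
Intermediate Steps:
T = -14650 (T = 15 + 5*(-2933) = 15 - 14665 = -14650)
F(E) = 2*E
Y(M) = √(-4 + M) (Y(M) = √(M + 2*(-2)) = √(M - 4) = √(-4 + M))
-654334*1858983/Y(T) = -654334*1858983/√(-4 - 14650) = -654334*(-1858983*I*√14654/14654) = -(-608197891161)*I*√14654/7327 = 608197891161*I*√14654/7327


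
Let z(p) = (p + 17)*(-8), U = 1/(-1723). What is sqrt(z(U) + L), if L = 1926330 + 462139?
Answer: sqrt(7090313452541)/1723 ≈ 1545.4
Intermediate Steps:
U = -1/1723 ≈ -0.00058038
z(p) = -136 - 8*p (z(p) = (17 + p)*(-8) = -136 - 8*p)
L = 2388469
sqrt(z(U) + L) = sqrt((-136 - 8*(-1/1723)) + 2388469) = sqrt((-136 + 8/1723) + 2388469) = sqrt(-234320/1723 + 2388469) = sqrt(4115097767/1723) = sqrt(7090313452541)/1723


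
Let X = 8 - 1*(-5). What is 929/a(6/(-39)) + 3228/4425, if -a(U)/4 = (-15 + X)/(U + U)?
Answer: -1342299/38350 ≈ -35.001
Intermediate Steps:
X = 13 (X = 8 + 5 = 13)
a(U) = 4/U (a(U) = -4*(-15 + 13)/(U + U) = -(-8)/(2*U) = -(-8)*1/(2*U) = -(-4)/U = 4/U)
929/a(6/(-39)) + 3228/4425 = 929/((4/((6/(-39))))) + 3228/4425 = 929/((4/((6*(-1/39))))) + 3228*(1/4425) = 929/((4/(-2/13))) + 1076/1475 = 929/((4*(-13/2))) + 1076/1475 = 929/(-26) + 1076/1475 = 929*(-1/26) + 1076/1475 = -929/26 + 1076/1475 = -1342299/38350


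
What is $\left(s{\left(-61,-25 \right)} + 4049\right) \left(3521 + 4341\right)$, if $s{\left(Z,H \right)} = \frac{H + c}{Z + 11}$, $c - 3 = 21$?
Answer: $\frac{795834881}{25} \approx 3.1833 \cdot 10^{7}$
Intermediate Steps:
$c = 24$ ($c = 3 + 21 = 24$)
$s{\left(Z,H \right)} = \frac{24 + H}{11 + Z}$ ($s{\left(Z,H \right)} = \frac{H + 24}{Z + 11} = \frac{24 + H}{11 + Z}$)
$\left(s{\left(-61,-25 \right)} + 4049\right) \left(3521 + 4341\right) = \left(\frac{24 - 25}{11 - 61} + 4049\right) \left(3521 + 4341\right) = \left(\frac{1}{-50} \left(-1\right) + 4049\right) 7862 = \left(\left(- \frac{1}{50}\right) \left(-1\right) + 4049\right) 7862 = \left(\frac{1}{50} + 4049\right) 7862 = \frac{202451}{50} \cdot 7862 = \frac{795834881}{25}$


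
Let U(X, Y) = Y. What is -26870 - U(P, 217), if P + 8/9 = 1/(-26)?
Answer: -27087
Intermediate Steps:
P = -217/234 (P = -8/9 + 1/(-26) = -8/9 - 1/26 = -217/234 ≈ -0.92735)
-26870 - U(P, 217) = -26870 - 1*217 = -26870 - 217 = -27087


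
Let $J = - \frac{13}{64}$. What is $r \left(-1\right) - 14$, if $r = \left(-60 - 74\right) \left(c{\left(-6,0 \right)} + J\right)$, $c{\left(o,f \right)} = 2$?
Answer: $\frac{7257}{32} \approx 226.78$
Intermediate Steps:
$J = - \frac{13}{64}$ ($J = \left(-13\right) \frac{1}{64} = - \frac{13}{64} \approx -0.20313$)
$r = - \frac{7705}{32}$ ($r = \left(-60 - 74\right) \left(2 - \frac{13}{64}\right) = \left(-134\right) \frac{115}{64} = - \frac{7705}{32} \approx -240.78$)
$r \left(-1\right) - 14 = \left(- \frac{7705}{32}\right) \left(-1\right) - 14 = \frac{7705}{32} - 14 = \frac{7257}{32}$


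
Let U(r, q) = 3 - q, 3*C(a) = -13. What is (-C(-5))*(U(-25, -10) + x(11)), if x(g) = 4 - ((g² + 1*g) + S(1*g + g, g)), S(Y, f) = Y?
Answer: -1781/3 ≈ -593.67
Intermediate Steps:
C(a) = -13/3 (C(a) = (⅓)*(-13) = -13/3)
x(g) = 4 - g² - 3*g (x(g) = 4 - ((g² + 1*g) + (1*g + g)) = 4 - ((g² + g) + (g + g)) = 4 - ((g + g²) + 2*g) = 4 - (g² + 3*g) = 4 + (-g² - 3*g) = 4 - g² - 3*g)
(-C(-5))*(U(-25, -10) + x(11)) = (-1*(-13/3))*((3 - 1*(-10)) + (4 - 1*11² - 3*11)) = 13*((3 + 10) + (4 - 1*121 - 33))/3 = 13*(13 + (4 - 121 - 33))/3 = 13*(13 - 150)/3 = (13/3)*(-137) = -1781/3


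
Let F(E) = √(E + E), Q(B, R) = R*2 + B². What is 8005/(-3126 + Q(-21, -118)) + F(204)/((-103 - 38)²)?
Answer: -8005/2921 + 2*√102/19881 ≈ -2.7395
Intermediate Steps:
Q(B, R) = B² + 2*R (Q(B, R) = 2*R + B² = B² + 2*R)
F(E) = √2*√E (F(E) = √(2*E) = √2*√E)
8005/(-3126 + Q(-21, -118)) + F(204)/((-103 - 38)²) = 8005/(-3126 + ((-21)² + 2*(-118))) + (√2*√204)/((-103 - 38)²) = 8005/(-3126 + (441 - 236)) + (√2*(2*√51))/((-141)²) = 8005/(-3126 + 205) + (2*√102)/19881 = 8005/(-2921) + (2*√102)*(1/19881) = 8005*(-1/2921) + 2*√102/19881 = -8005/2921 + 2*√102/19881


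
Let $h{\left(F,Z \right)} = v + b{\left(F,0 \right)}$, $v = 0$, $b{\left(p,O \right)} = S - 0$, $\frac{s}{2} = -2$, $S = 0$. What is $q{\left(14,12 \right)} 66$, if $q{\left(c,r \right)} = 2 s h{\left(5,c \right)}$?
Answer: $0$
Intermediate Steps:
$s = -4$ ($s = 2 \left(-2\right) = -4$)
$b{\left(p,O \right)} = 0$ ($b{\left(p,O \right)} = 0 - 0 = 0 + 0 = 0$)
$h{\left(F,Z \right)} = 0$ ($h{\left(F,Z \right)} = 0 + 0 = 0$)
$q{\left(c,r \right)} = 0$ ($q{\left(c,r \right)} = 2 \left(-4\right) 0 = \left(-8\right) 0 = 0$)
$q{\left(14,12 \right)} 66 = 0 \cdot 66 = 0$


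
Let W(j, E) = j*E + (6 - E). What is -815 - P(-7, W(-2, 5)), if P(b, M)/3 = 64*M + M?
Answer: 940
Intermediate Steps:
W(j, E) = 6 - E + E*j (W(j, E) = E*j + (6 - E) = 6 - E + E*j)
P(b, M) = 195*M (P(b, M) = 3*(64*M + M) = 3*(65*M) = 195*M)
-815 - P(-7, W(-2, 5)) = -815 - 195*(6 - 1*5 + 5*(-2)) = -815 - 195*(6 - 5 - 10) = -815 - 195*(-9) = -815 - 1*(-1755) = -815 + 1755 = 940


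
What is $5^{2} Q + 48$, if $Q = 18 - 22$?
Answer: $-52$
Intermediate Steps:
$Q = -4$ ($Q = 18 - 22 = -4$)
$5^{2} Q + 48 = 5^{2} \left(-4\right) + 48 = 25 \left(-4\right) + 48 = -100 + 48 = -52$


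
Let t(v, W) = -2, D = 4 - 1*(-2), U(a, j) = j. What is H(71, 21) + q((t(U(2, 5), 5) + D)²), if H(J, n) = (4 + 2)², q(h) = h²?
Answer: 292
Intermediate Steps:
D = 6 (D = 4 + 2 = 6)
H(J, n) = 36 (H(J, n) = 6² = 36)
H(71, 21) + q((t(U(2, 5), 5) + D)²) = 36 + ((-2 + 6)²)² = 36 + (4²)² = 36 + 16² = 36 + 256 = 292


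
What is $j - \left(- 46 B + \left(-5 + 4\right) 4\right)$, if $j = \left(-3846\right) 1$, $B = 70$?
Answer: $-622$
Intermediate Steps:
$j = -3846$
$j - \left(- 46 B + \left(-5 + 4\right) 4\right) = -3846 - \left(\left(-46\right) 70 + \left(-5 + 4\right) 4\right) = -3846 - \left(-3220 - 4\right) = -3846 - -3224 = -3846 + 3224 = -622$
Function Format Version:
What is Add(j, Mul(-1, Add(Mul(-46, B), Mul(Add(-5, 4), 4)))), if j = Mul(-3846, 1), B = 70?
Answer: -622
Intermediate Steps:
j = -3846
Add(j, Mul(-1, Add(Mul(-46, B), Mul(Add(-5, 4), 4)))) = Add(-3846, Mul(-1, Add(Mul(-46, 70), Mul(Add(-5, 4), 4)))) = Add(-3846, Mul(-1, Add(-3220, Mul(-1, 4)))) = Add(-3846, Mul(-1, Add(-3220, -4))) = Add(-3846, Mul(-1, -3224)) = Add(-3846, 3224) = -622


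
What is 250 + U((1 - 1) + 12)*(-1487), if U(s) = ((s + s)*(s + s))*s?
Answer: -10277894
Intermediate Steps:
U(s) = 4*s**3 (U(s) = ((2*s)*(2*s))*s = (4*s**2)*s = 4*s**3)
250 + U((1 - 1) + 12)*(-1487) = 250 + (4*((1 - 1) + 12)**3)*(-1487) = 250 + (4*(0 + 12)**3)*(-1487) = 250 + (4*12**3)*(-1487) = 250 + (4*1728)*(-1487) = 250 + 6912*(-1487) = 250 - 10278144 = -10277894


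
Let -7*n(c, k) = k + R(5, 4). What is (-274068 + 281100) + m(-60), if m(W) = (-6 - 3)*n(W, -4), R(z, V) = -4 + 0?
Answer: 49152/7 ≈ 7021.7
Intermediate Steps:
R(z, V) = -4
n(c, k) = 4/7 - k/7 (n(c, k) = -(k - 4)/7 = -(-4 + k)/7 = 4/7 - k/7)
m(W) = -72/7 (m(W) = (-6 - 3)*(4/7 - 1/7*(-4)) = -9*(4/7 + 4/7) = -9*8/7 = -72/7)
(-274068 + 281100) + m(-60) = (-274068 + 281100) - 72/7 = 7032 - 72/7 = 49152/7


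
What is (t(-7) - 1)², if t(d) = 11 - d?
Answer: 289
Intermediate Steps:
(t(-7) - 1)² = ((11 - 1*(-7)) - 1)² = ((11 + 7) - 1)² = (18 - 1)² = 17² = 289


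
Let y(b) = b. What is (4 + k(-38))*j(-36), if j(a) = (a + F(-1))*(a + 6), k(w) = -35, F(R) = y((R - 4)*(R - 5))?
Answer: -5580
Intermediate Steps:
F(R) = (-5 + R)*(-4 + R) (F(R) = (R - 4)*(R - 5) = (-4 + R)*(-5 + R) = (-5 + R)*(-4 + R))
j(a) = (6 + a)*(30 + a) (j(a) = (a + (20 + (-1)² - 9*(-1)))*(a + 6) = (a + (20 + 1 + 9))*(6 + a) = (a + 30)*(6 + a) = (30 + a)*(6 + a) = (6 + a)*(30 + a))
(4 + k(-38))*j(-36) = (4 - 35)*(180 + (-36)² + 36*(-36)) = -31*(180 + 1296 - 1296) = -31*180 = -5580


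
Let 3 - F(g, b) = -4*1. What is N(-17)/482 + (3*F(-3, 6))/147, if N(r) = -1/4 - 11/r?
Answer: 32965/229432 ≈ 0.14368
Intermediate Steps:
F(g, b) = 7 (F(g, b) = 3 - (-4) = 3 - 1*(-4) = 3 + 4 = 7)
N(r) = -1/4 - 11/r (N(r) = -1*1/4 - 11/r = -1/4 - 11/r)
N(-17)/482 + (3*F(-3, 6))/147 = ((1/4)*(-44 - 1*(-17))/(-17))/482 + (3*7)/147 = ((1/4)*(-1/17)*(-44 + 17))*(1/482) + 21*(1/147) = ((1/4)*(-1/17)*(-27))*(1/482) + 1/7 = (27/68)*(1/482) + 1/7 = 27/32776 + 1/7 = 32965/229432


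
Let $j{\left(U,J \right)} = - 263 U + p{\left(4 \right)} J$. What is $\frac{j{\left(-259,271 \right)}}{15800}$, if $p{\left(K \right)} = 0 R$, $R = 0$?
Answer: $\frac{68117}{15800} \approx 4.3112$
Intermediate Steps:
$p{\left(K \right)} = 0$ ($p{\left(K \right)} = 0 \cdot 0 = 0$)
$j{\left(U,J \right)} = - 263 U$ ($j{\left(U,J \right)} = - 263 U + 0 J = - 263 U + 0 = - 263 U$)
$\frac{j{\left(-259,271 \right)}}{15800} = \frac{\left(-263\right) \left(-259\right)}{15800} = 68117 \cdot \frac{1}{15800} = \frac{68117}{15800}$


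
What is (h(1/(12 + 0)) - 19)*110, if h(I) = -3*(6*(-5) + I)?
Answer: 15565/2 ≈ 7782.5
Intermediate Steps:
h(I) = 90 - 3*I (h(I) = -3*(-30 + I) = 90 - 3*I)
(h(1/(12 + 0)) - 19)*110 = ((90 - 3/(12 + 0)) - 19)*110 = ((90 - 3/12) - 19)*110 = ((90 - 3*1/12) - 19)*110 = ((90 - ¼) - 19)*110 = (359/4 - 19)*110 = (283/4)*110 = 15565/2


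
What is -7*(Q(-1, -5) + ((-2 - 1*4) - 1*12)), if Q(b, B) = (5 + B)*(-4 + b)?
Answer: 126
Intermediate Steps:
Q(b, B) = (-4 + b)*(5 + B)
-7*(Q(-1, -5) + ((-2 - 1*4) - 1*12)) = -7*((-20 - 4*(-5) + 5*(-1) - 5*(-1)) + ((-2 - 1*4) - 1*12)) = -7*((-20 + 20 - 5 + 5) + ((-2 - 4) - 12)) = -7*(0 + (-6 - 12)) = -7*(0 - 18) = -7*(-18) = 126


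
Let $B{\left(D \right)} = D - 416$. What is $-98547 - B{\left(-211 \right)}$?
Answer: $-97920$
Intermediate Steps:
$B{\left(D \right)} = -416 + D$
$-98547 - B{\left(-211 \right)} = -98547 - \left(-416 - 211\right) = -98547 - -627 = -98547 + 627 = -97920$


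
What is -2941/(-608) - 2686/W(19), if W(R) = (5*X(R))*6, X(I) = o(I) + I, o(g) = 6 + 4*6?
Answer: 1345091/446880 ≈ 3.0100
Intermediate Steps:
o(g) = 30 (o(g) = 6 + 24 = 30)
X(I) = 30 + I
W(R) = 900 + 30*R (W(R) = (5*(30 + R))*6 = (150 + 5*R)*6 = 900 + 30*R)
-2941/(-608) - 2686/W(19) = -2941/(-608) - 2686/(900 + 30*19) = -2941*(-1/608) - 2686/(900 + 570) = 2941/608 - 2686/1470 = 2941/608 - 2686*1/1470 = 2941/608 - 1343/735 = 1345091/446880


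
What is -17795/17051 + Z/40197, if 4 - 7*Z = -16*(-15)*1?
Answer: -5011163341/4797793329 ≈ -1.0445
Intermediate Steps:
Z = -236/7 (Z = 4/7 - (-16*(-15))/7 = 4/7 - 240/7 = -236/7 ≈ -33.714)
-17795/17051 + Z/40197 = -17795/17051 - 236/7/40197 = -17795*1/17051 - 236/7*1/40197 = -17795/17051 - 236/281379 = -5011163341/4797793329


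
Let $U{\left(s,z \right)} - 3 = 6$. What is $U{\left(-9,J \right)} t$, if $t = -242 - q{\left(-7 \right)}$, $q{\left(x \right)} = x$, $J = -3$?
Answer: $-2115$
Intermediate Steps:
$U{\left(s,z \right)} = 9$ ($U{\left(s,z \right)} = 3 + 6 = 9$)
$t = -235$ ($t = -242 - -7 = -242 + 7 = -235$)
$U{\left(-9,J \right)} t = 9 \left(-235\right) = -2115$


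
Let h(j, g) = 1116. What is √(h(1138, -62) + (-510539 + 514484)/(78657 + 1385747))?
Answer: √598311106253709/732202 ≈ 33.407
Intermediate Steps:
√(h(1138, -62) + (-510539 + 514484)/(78657 + 1385747)) = √(1116 + (-510539 + 514484)/(78657 + 1385747)) = √(1116 + 3945/1464404) = √(1634278809/1464404) = √598311106253709/732202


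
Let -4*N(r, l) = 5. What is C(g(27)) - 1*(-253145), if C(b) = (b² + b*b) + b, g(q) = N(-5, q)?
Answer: 2025175/8 ≈ 2.5315e+5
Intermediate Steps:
N(r, l) = -5/4 (N(r, l) = -¼*5 = -5/4)
g(q) = -5/4
C(b) = b + 2*b² (C(b) = (b² + b²) + b = 2*b² + b = b + 2*b²)
C(g(27)) - 1*(-253145) = -5*(1 + 2*(-5/4))/4 - 1*(-253145) = -5*(1 - 5/2)/4 + 253145 = -5/4*(-3/2) + 253145 = 15/8 + 253145 = 2025175/8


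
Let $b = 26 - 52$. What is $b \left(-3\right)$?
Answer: $78$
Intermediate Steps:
$b = -26$ ($b = 26 - 52 = -26$)
$b \left(-3\right) = \left(-26\right) \left(-3\right) = 78$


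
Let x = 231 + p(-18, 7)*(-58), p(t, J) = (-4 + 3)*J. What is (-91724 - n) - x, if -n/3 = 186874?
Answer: 468261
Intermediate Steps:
n = -560622 (n = -3*186874 = -560622)
p(t, J) = -J
x = 637 (x = 231 - 1*7*(-58) = 231 - 7*(-58) = 231 + 406 = 637)
(-91724 - n) - x = (-91724 - 1*(-560622)) - 1*637 = (-91724 + 560622) - 637 = 468898 - 637 = 468261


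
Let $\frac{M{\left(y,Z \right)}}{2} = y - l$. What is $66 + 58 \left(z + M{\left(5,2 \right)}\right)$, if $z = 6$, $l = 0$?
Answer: $994$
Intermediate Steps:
$M{\left(y,Z \right)} = 2 y$ ($M{\left(y,Z \right)} = 2 \left(y - 0\right) = 2 \left(y + 0\right) = 2 y$)
$66 + 58 \left(z + M{\left(5,2 \right)}\right) = 66 + 58 \left(6 + 2 \cdot 5\right) = 66 + 58 \left(6 + 10\right) = 66 + 58 \cdot 16 = 66 + 928 = 994$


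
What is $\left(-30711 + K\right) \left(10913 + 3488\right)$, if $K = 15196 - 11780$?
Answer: $-393075295$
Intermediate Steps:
$K = 3416$
$\left(-30711 + K\right) \left(10913 + 3488\right) = \left(-30711 + 3416\right) \left(10913 + 3488\right) = \left(-27295\right) 14401 = -393075295$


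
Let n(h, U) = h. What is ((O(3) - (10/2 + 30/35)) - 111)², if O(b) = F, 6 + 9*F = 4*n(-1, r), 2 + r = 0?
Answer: 55234624/3969 ≈ 13917.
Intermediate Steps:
r = -2 (r = -2 + 0 = -2)
F = -10/9 (F = -⅔ + (4*(-1))/9 = -⅔ + (⅑)*(-4) = -⅔ - 4/9 = -10/9 ≈ -1.1111)
O(b) = -10/9
((O(3) - (10/2 + 30/35)) - 111)² = ((-10/9 - (10/2 + 30/35)) - 111)² = ((-10/9 - (10*(½) + 30*(1/35))) - 111)² = ((-10/9 - (5 + 6/7)) - 111)² = ((-10/9 - 1*41/7) - 111)² = ((-10/9 - 41/7) - 111)² = (-439/63 - 111)² = (-7432/63)² = 55234624/3969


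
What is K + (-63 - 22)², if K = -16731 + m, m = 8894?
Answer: -612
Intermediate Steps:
K = -7837 (K = -16731 + 8894 = -7837)
K + (-63 - 22)² = -7837 + (-63 - 22)² = -7837 + (-85)² = -7837 + 7225 = -612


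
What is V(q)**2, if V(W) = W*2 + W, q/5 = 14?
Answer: 44100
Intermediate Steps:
q = 70 (q = 5*14 = 70)
V(W) = 3*W (V(W) = 2*W + W = 3*W)
V(q)**2 = (3*70)**2 = 210**2 = 44100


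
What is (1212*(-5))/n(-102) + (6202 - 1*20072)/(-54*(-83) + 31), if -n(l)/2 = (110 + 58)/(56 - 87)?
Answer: -71039375/126364 ≈ -562.18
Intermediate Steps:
n(l) = 336/31 (n(l) = -2*(110 + 58)/(56 - 87) = -336/(-31) = -336*(-1)/31 = -2*(-168/31) = 336/31)
(1212*(-5))/n(-102) + (6202 - 1*20072)/(-54*(-83) + 31) = (1212*(-5))/(336/31) + (6202 - 1*20072)/(-54*(-83) + 31) = -6060*31/336 + (6202 - 20072)/(4482 + 31) = -15655/28 - 13870/4513 = -71039375/126364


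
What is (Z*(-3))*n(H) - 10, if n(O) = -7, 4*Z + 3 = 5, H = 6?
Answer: 1/2 ≈ 0.50000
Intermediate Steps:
Z = 1/2 (Z = -3/4 + (1/4)*5 = -3/4 + 5/4 = 1/2 ≈ 0.50000)
(Z*(-3))*n(H) - 10 = ((1/2)*(-3))*(-7) - 10 = -3/2*(-7) - 10 = 21/2 - 10 = 1/2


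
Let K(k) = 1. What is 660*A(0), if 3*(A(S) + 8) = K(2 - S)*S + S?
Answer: -5280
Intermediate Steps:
A(S) = -8 + 2*S/3 (A(S) = -8 + (1*S + S)/3 = -8 + (S + S)/3 = -8 + (2*S)/3 = -8 + 2*S/3)
660*A(0) = 660*(-8 + (⅔)*0) = 660*(-8 + 0) = 660*(-8) = -5280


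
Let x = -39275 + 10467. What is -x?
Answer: 28808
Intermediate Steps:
x = -28808
-x = -1*(-28808) = 28808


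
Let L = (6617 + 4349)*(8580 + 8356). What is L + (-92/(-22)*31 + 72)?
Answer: 2042924154/11 ≈ 1.8572e+8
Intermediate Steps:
L = 185720176 (L = 10966*16936 = 185720176)
L + (-92/(-22)*31 + 72) = 185720176 + (-92/(-22)*31 + 72) = 185720176 + (-92*(-1/22)*31 + 72) = 185720176 + ((46/11)*31 + 72) = 185720176 + (1426/11 + 72) = 185720176 + 2218/11 = 2042924154/11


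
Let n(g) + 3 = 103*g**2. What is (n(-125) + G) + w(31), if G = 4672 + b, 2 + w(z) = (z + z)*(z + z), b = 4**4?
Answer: 1618142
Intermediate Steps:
b = 256
w(z) = -2 + 4*z**2 (w(z) = -2 + (z + z)*(z + z) = -2 + (2*z)*(2*z) = -2 + 4*z**2)
n(g) = -3 + 103*g**2
G = 4928 (G = 4672 + 256 = 4928)
(n(-125) + G) + w(31) = ((-3 + 103*(-125)**2) + 4928) + (-2 + 4*31**2) = ((-3 + 103*15625) + 4928) + (-2 + 4*961) = ((-3 + 1609375) + 4928) + (-2 + 3844) = (1609372 + 4928) + 3842 = 1614300 + 3842 = 1618142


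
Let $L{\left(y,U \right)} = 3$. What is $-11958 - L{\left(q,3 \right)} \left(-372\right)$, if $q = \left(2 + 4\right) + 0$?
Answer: $-10842$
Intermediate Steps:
$q = 6$ ($q = 6 + 0 = 6$)
$-11958 - L{\left(q,3 \right)} \left(-372\right) = -11958 - 3 \left(-372\right) = -11958 - -1116 = -11958 + 1116 = -10842$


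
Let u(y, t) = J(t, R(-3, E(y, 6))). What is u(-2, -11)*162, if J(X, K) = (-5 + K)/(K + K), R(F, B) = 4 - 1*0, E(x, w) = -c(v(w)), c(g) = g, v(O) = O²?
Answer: -81/4 ≈ -20.250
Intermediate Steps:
E(x, w) = -w²
R(F, B) = 4 (R(F, B) = 4 + 0 = 4)
J(X, K) = (-5 + K)/(2*K) (J(X, K) = (-5 + K)/((2*K)) = (-5 + K)*(1/(2*K)) = (-5 + K)/(2*K))
u(y, t) = -⅛ (u(y, t) = (½)*(-5 + 4)/4 = (½)*(¼)*(-1) = -⅛)
u(-2, -11)*162 = -⅛*162 = -81/4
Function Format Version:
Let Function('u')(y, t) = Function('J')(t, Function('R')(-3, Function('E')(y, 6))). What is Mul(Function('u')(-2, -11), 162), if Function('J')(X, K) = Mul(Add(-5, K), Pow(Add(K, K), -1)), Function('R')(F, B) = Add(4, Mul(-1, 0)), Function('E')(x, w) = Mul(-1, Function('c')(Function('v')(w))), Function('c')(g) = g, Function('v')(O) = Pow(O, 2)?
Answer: Rational(-81, 4) ≈ -20.250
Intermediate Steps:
Function('E')(x, w) = Mul(-1, Pow(w, 2))
Function('R')(F, B) = 4 (Function('R')(F, B) = Add(4, 0) = 4)
Function('J')(X, K) = Mul(Rational(1, 2), Pow(K, -1), Add(-5, K)) (Function('J')(X, K) = Mul(Add(-5, K), Pow(Mul(2, K), -1)) = Mul(Add(-5, K), Mul(Rational(1, 2), Pow(K, -1))) = Mul(Rational(1, 2), Pow(K, -1), Add(-5, K)))
Function('u')(y, t) = Rational(-1, 8) (Function('u')(y, t) = Mul(Rational(1, 2), Pow(4, -1), Add(-5, 4)) = Mul(Rational(1, 2), Rational(1, 4), -1) = Rational(-1, 8))
Mul(Function('u')(-2, -11), 162) = Mul(Rational(-1, 8), 162) = Rational(-81, 4)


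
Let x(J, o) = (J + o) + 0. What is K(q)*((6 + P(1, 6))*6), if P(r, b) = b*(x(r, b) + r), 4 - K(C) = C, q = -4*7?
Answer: 10368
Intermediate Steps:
q = -28
x(J, o) = J + o
K(C) = 4 - C
P(r, b) = b*(b + 2*r) (P(r, b) = b*((r + b) + r) = b*((b + r) + r) = b*(b + 2*r))
K(q)*((6 + P(1, 6))*6) = (4 - 1*(-28))*((6 + 6*(6 + 2*1))*6) = (4 + 28)*((6 + 6*(6 + 2))*6) = 32*((6 + 6*8)*6) = 32*((6 + 48)*6) = 32*(54*6) = 32*324 = 10368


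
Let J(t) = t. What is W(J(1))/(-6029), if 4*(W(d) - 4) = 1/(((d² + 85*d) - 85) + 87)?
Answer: -1409/2122208 ≈ -0.00066393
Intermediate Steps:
W(d) = 4 + 1/(4*(2 + d² + 85*d)) (W(d) = 4 + 1/(4*(((d² + 85*d) - 85) + 87)) = 4 + 1/(4*((-85 + d² + 85*d) + 87)) = 4 + 1/(4*(2 + d² + 85*d)))
W(J(1))/(-6029) = ((33 + 16*1² + 1360*1)/(4*(2 + 1² + 85*1)))/(-6029) = ((33 + 16*1 + 1360)/(4*(2 + 1 + 85)))*(-1/6029) = ((¼)*(33 + 16 + 1360)/88)*(-1/6029) = ((¼)*(1/88)*1409)*(-1/6029) = (1409/352)*(-1/6029) = -1409/2122208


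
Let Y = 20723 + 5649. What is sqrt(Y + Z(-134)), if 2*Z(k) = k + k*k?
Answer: sqrt(35283) ≈ 187.84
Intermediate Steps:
Y = 26372
Z(k) = k/2 + k**2/2 (Z(k) = (k + k*k)/2 = (k + k**2)/2 = k/2 + k**2/2)
sqrt(Y + Z(-134)) = sqrt(26372 + (1/2)*(-134)*(1 - 134)) = sqrt(26372 + (1/2)*(-134)*(-133)) = sqrt(26372 + 8911) = sqrt(35283)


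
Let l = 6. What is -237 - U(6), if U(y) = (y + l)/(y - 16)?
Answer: -1179/5 ≈ -235.80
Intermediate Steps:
U(y) = (6 + y)/(-16 + y) (U(y) = (y + 6)/(y - 16) = (6 + y)/(-16 + y))
-237 - U(6) = -237 - (6 + 6)/(-16 + 6) = -237 - 12/(-10) = -237 - (-1)*12/10 = -237 - 1*(-6/5) = -237 + 6/5 = -1179/5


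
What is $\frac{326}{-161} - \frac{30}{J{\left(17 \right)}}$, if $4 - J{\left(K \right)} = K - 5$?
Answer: $\frac{1111}{644} \approx 1.7252$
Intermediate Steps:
$J{\left(K \right)} = 9 - K$ ($J{\left(K \right)} = 4 - \left(K - 5\right) = 4 - \left(-5 + K\right) = 9 - K$)
$\frac{326}{-161} - \frac{30}{J{\left(17 \right)}} = \frac{326}{-161} - \frac{30}{9 - 17} = 326 \left(- \frac{1}{161}\right) - \frac{30}{9 - 17} = - \frac{326}{161} - \frac{30}{-8} = - \frac{326}{161} - - \frac{15}{4} = - \frac{326}{161} + \frac{15}{4} = \frac{1111}{644}$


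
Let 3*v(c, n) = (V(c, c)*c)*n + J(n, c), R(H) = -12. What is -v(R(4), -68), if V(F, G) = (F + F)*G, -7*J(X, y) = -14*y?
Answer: -78328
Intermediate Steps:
J(X, y) = 2*y (J(X, y) = -(-2)*y = 2*y)
V(F, G) = 2*F*G (V(F, G) = (2*F)*G = 2*F*G)
v(c, n) = 2*c/3 + 2*n*c**3/3 (v(c, n) = (((2*c*c)*c)*n + 2*c)/3 = (((2*c**2)*c)*n + 2*c)/3 = ((2*c**3)*n + 2*c)/3 = (2*n*c**3 + 2*c)/3 = (2*c + 2*n*c**3)/3 = 2*c/3 + 2*n*c**3/3)
-v(R(4), -68) = -2*(-12)*(1 - 68*(-12)**2)/3 = -2*(-12)*(1 - 68*144)/3 = -2*(-12)*(1 - 9792)/3 = -2*(-12)*(-9791)/3 = -1*78328 = -78328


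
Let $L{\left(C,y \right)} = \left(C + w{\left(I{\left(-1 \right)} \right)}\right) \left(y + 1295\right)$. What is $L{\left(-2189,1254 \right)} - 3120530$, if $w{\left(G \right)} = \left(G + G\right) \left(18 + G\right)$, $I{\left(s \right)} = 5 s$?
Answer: $-9031661$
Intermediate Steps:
$w{\left(G \right)} = 2 G \left(18 + G\right)$
$L{\left(C,y \right)} = \left(-130 + C\right) \left(1295 + y\right)$ ($L{\left(C,y \right)} = \left(C + 2 \cdot 5 \left(-1\right) \left(18 + 5 \left(-1\right)\right)\right) \left(y + 1295\right) = \left(C + 2 \left(-5\right) \left(18 - 5\right)\right) \left(1295 + y\right) = \left(C + 2 \left(-5\right) 13\right) \left(1295 + y\right) = \left(C - 130\right) \left(1295 + y\right) = \left(-130 + C\right) \left(1295 + y\right)$)
$L{\left(-2189,1254 \right)} - 3120530 = \left(-168350 - 163020 + 1295 \left(-2189\right) - 2745006\right) - 3120530 = \left(-168350 - 163020 - 2834755 - 2745006\right) - 3120530 = -5911131 - 3120530 = -9031661$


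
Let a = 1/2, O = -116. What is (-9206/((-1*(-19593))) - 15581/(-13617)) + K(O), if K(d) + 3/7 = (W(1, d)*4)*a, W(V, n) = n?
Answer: -6870169990/29644209 ≈ -231.75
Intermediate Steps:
a = ½ ≈ 0.50000
K(d) = -3/7 + 2*d (K(d) = -3/7 + (d*4)*(½) = -3/7 + (4*d)*(½) = -3/7 + 2*d)
(-9206/((-1*(-19593))) - 15581/(-13617)) + K(O) = (-9206/((-1*(-19593))) - 15581/(-13617)) + (-3/7 + 2*(-116)) = (-9206/19593 - 15581*(-1/13617)) + (-3/7 - 232) = (-9206*1/19593 + 15581/13617) - 1627/7 = (-9206/19593 + 15581/13617) - 1627/7 = 19991159/29644209 - 1627/7 = -6870169990/29644209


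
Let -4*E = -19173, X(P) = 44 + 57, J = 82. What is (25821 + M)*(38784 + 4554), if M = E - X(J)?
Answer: 2644766457/2 ≈ 1.3224e+9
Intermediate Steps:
X(P) = 101
E = 19173/4 (E = -¼*(-19173) = 19173/4 ≈ 4793.3)
M = 18769/4 (M = 19173/4 - 1*101 = 19173/4 - 101 = 18769/4 ≈ 4692.3)
(25821 + M)*(38784 + 4554) = (25821 + 18769/4)*(38784 + 4554) = (122053/4)*43338 = 2644766457/2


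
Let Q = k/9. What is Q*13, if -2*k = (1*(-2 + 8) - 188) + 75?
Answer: 1391/18 ≈ 77.278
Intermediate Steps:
k = 107/2 (k = -((1*(-2 + 8) - 188) + 75)/2 = -((1*6 - 188) + 75)/2 = -((6 - 188) + 75)/2 = -(-182 + 75)/2 = -½*(-107) = 107/2 ≈ 53.500)
Q = 107/18 (Q = (107/2)/9 = (107/2)*(⅑) = 107/18 ≈ 5.9444)
Q*13 = (107/18)*13 = 1391/18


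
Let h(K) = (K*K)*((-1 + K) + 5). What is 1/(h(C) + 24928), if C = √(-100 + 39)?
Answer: 24684/609526837 + 61*I*√61/609526837 ≈ 4.0497e-5 + 7.8163e-7*I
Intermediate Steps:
C = I*√61 (C = √(-61) = I*√61 ≈ 7.8102*I)
h(K) = K²*(4 + K)
1/(h(C) + 24928) = 1/((I*√61)²*(4 + I*√61) + 24928) = 1/(-61*(4 + I*√61) + 24928) = 1/((-244 - 61*I*√61) + 24928) = 1/(24684 - 61*I*√61)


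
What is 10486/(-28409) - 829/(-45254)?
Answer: -450982383/1285620886 ≈ -0.35079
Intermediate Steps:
10486/(-28409) - 829/(-45254) = 10486*(-1/28409) - 829*(-1/45254) = -10486/28409 + 829/45254 = -450982383/1285620886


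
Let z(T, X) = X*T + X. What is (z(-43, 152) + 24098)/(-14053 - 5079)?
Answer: -8857/9566 ≈ -0.92588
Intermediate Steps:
z(T, X) = X + T*X (z(T, X) = T*X + X = X + T*X)
(z(-43, 152) + 24098)/(-14053 - 5079) = (152*(1 - 43) + 24098)/(-14053 - 5079) = (152*(-42) + 24098)/(-19132) = (-6384 + 24098)*(-1/19132) = 17714*(-1/19132) = -8857/9566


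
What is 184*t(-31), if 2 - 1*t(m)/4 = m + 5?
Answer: 20608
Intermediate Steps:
t(m) = -12 - 4*m (t(m) = 8 - 4*(m + 5) = 8 - 4*(5 + m) = 8 + (-20 - 4*m) = -12 - 4*m)
184*t(-31) = 184*(-12 - 4*(-31)) = 184*(-12 + 124) = 184*112 = 20608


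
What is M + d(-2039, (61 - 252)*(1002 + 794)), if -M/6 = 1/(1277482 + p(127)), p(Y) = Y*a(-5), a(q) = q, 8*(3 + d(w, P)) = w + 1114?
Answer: -1211727851/10214776 ≈ -118.63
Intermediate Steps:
d(w, P) = 545/4 + w/8 (d(w, P) = -3 + (w + 1114)/8 = -3 + (1114 + w)/8 = -3 + (557/4 + w/8) = 545/4 + w/8)
p(Y) = -5*Y (p(Y) = Y*(-5) = -5*Y)
M = -6/1276847 (M = -6/(1277482 - 5*127) = -6/(1277482 - 635) = -6/1276847 ≈ -4.6991e-6)
M + d(-2039, (61 - 252)*(1002 + 794)) = -6/1276847 + (545/4 + (1/8)*(-2039)) = -6/1276847 + (545/4 - 2039/8) = -6/1276847 - 949/8 = -1211727851/10214776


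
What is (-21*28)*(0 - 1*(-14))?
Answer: -8232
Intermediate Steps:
(-21*28)*(0 - 1*(-14)) = -588*(0 + 14) = -588*14 = -8232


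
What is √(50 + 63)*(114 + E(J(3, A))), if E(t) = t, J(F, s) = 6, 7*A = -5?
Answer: 120*√113 ≈ 1275.6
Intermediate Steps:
A = -5/7 (A = (⅐)*(-5) = -5/7 ≈ -0.71429)
√(50 + 63)*(114 + E(J(3, A))) = √(50 + 63)*(114 + 6) = √113*120 = 120*√113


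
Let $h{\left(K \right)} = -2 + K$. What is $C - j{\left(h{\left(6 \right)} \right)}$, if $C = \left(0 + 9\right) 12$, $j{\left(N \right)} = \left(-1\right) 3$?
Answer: $111$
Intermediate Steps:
$j{\left(N \right)} = -3$
$C = 108$ ($C = 9 \cdot 12 = 108$)
$C - j{\left(h{\left(6 \right)} \right)} = 108 - -3 = 108 + 3 = 111$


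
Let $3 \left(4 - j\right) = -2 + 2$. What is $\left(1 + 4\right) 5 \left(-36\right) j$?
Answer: $-3600$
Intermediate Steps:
$j = 4$ ($j = 4 - \frac{-2 + 2}{3} = 4 - 0 = 4 + 0 = 4$)
$\left(1 + 4\right) 5 \left(-36\right) j = \left(1 + 4\right) 5 \left(-36\right) 4 = 5 \cdot 5 \left(-36\right) 4 = 25 \left(-36\right) 4 = \left(-900\right) 4 = -3600$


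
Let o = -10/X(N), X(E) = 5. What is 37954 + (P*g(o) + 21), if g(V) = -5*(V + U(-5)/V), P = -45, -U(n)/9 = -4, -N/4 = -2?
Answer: 33475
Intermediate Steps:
N = 8 (N = -4*(-2) = 8)
U(n) = 36 (U(n) = -9*(-4) = 36)
o = -2 (o = -10/5 = -10*1/5 = -2)
g(V) = -180/V - 5*V (g(V) = -5*(V + 36/V) = -180/V - 5*V)
37954 + (P*g(o) + 21) = 37954 + (-45*(-180/(-2) - 5*(-2)) + 21) = 37954 + (-45*(-180*(-1/2) + 10) + 21) = 37954 + (-45*(90 + 10) + 21) = 37954 + (-45*100 + 21) = 37954 + (-4500 + 21) = 37954 - 4479 = 33475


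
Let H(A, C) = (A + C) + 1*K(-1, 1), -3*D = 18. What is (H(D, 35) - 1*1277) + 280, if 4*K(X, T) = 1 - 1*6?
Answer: -3877/4 ≈ -969.25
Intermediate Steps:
K(X, T) = -5/4 (K(X, T) = (1 - 1*6)/4 = (1 - 6)/4 = (¼)*(-5) = -5/4)
D = -6 (D = -⅓*18 = -6)
H(A, C) = -5/4 + A + C (H(A, C) = (A + C) + 1*(-5/4) = (A + C) - 5/4 = -5/4 + A + C)
(H(D, 35) - 1*1277) + 280 = ((-5/4 - 6 + 35) - 1*1277) + 280 = (111/4 - 1277) + 280 = -4997/4 + 280 = -3877/4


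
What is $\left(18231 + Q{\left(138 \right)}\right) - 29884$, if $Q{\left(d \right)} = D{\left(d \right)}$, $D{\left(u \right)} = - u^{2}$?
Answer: $-30697$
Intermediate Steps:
$Q{\left(d \right)} = - d^{2}$
$\left(18231 + Q{\left(138 \right)}\right) - 29884 = \left(18231 - 138^{2}\right) - 29884 = \left(18231 - 19044\right) - 29884 = -813 - 29884 = -30697$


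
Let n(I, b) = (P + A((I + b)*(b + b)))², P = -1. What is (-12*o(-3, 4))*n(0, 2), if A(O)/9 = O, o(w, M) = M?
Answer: -241968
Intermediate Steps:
A(O) = 9*O
n(I, b) = (-1 + 18*b*(I + b))² (n(I, b) = (-1 + 9*((I + b)*(b + b)))² = (-1 + 9*((I + b)*(2*b)))² = (-1 + 9*(2*b*(I + b)))² = (-1 + 18*b*(I + b))²)
(-12*o(-3, 4))*n(0, 2) = (-12*4)*(-1 + 18*2*(0 + 2))² = -48*(-1 + 18*2*2)² = -48*(-1 + 72)² = -48*71² = -48*5041 = -241968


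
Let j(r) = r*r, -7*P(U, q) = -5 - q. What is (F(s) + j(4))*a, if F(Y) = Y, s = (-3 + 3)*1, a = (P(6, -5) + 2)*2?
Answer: 64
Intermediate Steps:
P(U, q) = 5/7 + q/7 (P(U, q) = -(-5 - q)/7 = 5/7 + q/7)
a = 4 (a = ((5/7 + (⅐)*(-5)) + 2)*2 = ((5/7 - 5/7) + 2)*2 = (0 + 2)*2 = 2*2 = 4)
j(r) = r²
s = 0 (s = 0*1 = 0)
(F(s) + j(4))*a = (0 + 4²)*4 = (0 + 16)*4 = 16*4 = 64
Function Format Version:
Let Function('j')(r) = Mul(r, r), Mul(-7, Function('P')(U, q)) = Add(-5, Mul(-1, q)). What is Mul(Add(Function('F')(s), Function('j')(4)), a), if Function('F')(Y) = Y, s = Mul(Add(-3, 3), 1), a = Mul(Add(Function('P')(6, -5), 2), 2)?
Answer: 64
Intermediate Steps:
Function('P')(U, q) = Add(Rational(5, 7), Mul(Rational(1, 7), q)) (Function('P')(U, q) = Mul(Rational(-1, 7), Add(-5, Mul(-1, q))) = Add(Rational(5, 7), Mul(Rational(1, 7), q)))
a = 4 (a = Mul(Add(Add(Rational(5, 7), Mul(Rational(1, 7), -5)), 2), 2) = Mul(Add(Add(Rational(5, 7), Rational(-5, 7)), 2), 2) = Mul(Add(0, 2), 2) = Mul(2, 2) = 4)
Function('j')(r) = Pow(r, 2)
s = 0 (s = Mul(0, 1) = 0)
Mul(Add(Function('F')(s), Function('j')(4)), a) = Mul(Add(0, Pow(4, 2)), 4) = Mul(Add(0, 16), 4) = Mul(16, 4) = 64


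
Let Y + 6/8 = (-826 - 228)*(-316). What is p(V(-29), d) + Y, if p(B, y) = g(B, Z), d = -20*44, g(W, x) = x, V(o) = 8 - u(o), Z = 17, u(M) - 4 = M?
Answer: 1332321/4 ≈ 3.3308e+5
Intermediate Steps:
u(M) = 4 + M
V(o) = 4 - o (V(o) = 8 - (4 + o) = 8 + (-4 - o) = 4 - o)
Y = 1332253/4 (Y = -¾ + (-826 - 228)*(-316) = -¾ - 1054*(-316) = -¾ + 333064 = 1332253/4 ≈ 3.3306e+5)
d = -880
p(B, y) = 17
p(V(-29), d) + Y = 17 + 1332253/4 = 1332321/4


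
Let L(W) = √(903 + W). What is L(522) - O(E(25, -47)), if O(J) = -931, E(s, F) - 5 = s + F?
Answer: 931 + 5*√57 ≈ 968.75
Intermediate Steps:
E(s, F) = 5 + F + s (E(s, F) = 5 + (s + F) = 5 + (F + s) = 5 + F + s)
L(522) - O(E(25, -47)) = √(903 + 522) - 1*(-931) = √1425 + 931 = 5*√57 + 931 = 931 + 5*√57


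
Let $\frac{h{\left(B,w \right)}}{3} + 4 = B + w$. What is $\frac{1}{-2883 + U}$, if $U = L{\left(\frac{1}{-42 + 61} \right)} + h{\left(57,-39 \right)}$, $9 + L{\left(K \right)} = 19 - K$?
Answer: $- \frac{19}{53790} \approx -0.00035323$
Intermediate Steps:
$L{\left(K \right)} = 10 - K$ ($L{\left(K \right)} = -9 - \left(-19 + K\right) = 10 - K$)
$h{\left(B,w \right)} = -12 + 3 B + 3 w$ ($h{\left(B,w \right)} = -12 + 3 \left(B + w\right) = -12 + \left(3 B + 3 w\right) = -12 + 3 B + 3 w$)
$U = \frac{987}{19}$ ($U = \left(10 - \frac{1}{-42 + 61}\right) + \left(-12 + 3 \cdot 57 + 3 \left(-39\right)\right) = \left(10 - \frac{1}{19}\right) - -42 = \left(10 - \frac{1}{19}\right) + 42 = \frac{189}{19} + 42 = \frac{987}{19} \approx 51.947$)
$\frac{1}{-2883 + U} = \frac{1}{-2883 + \frac{987}{19}} = \frac{1}{- \frac{53790}{19}} = - \frac{19}{53790}$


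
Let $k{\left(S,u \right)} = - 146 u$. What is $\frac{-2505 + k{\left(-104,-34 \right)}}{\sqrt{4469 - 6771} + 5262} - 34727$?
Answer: $\frac{- 34727 \sqrt{2302} + 182731015 i}{\sqrt{2302} - 5262 i} \approx -34727.0 - 0.0042605 i$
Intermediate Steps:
$\frac{-2505 + k{\left(-104,-34 \right)}}{\sqrt{4469 - 6771} + 5262} - 34727 = \frac{-2505 - -4964}{\sqrt{4469 - 6771} + 5262} - 34727 = \frac{-2505 + 4964}{\sqrt{-2302} + 5262} - 34727 = \frac{2459}{i \sqrt{2302} + 5262} - 34727 = \frac{2459}{5262 + i \sqrt{2302}} - 34727 = -34727 + \frac{2459}{5262 + i \sqrt{2302}}$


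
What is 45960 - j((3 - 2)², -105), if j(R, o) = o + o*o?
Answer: 35040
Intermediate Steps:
j(R, o) = o + o²
45960 - j((3 - 2)², -105) = 45960 - (-105)*(1 - 105) = 45960 - (-105)*(-104) = 45960 - 1*10920 = 45960 - 10920 = 35040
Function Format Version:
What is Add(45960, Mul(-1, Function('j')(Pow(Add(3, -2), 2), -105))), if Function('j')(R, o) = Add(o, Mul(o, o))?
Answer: 35040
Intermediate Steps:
Function('j')(R, o) = Add(o, Pow(o, 2))
Add(45960, Mul(-1, Function('j')(Pow(Add(3, -2), 2), -105))) = Add(45960, Mul(-1, Mul(-105, Add(1, -105)))) = Add(45960, Mul(-1, Mul(-105, -104))) = Add(45960, Mul(-1, 10920)) = Add(45960, -10920) = 35040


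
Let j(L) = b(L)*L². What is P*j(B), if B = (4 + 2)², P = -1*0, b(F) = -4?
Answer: 0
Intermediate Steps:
P = 0
B = 36 (B = 6² = 36)
j(L) = -4*L²
P*j(B) = 0*(-4*36²) = 0*(-4*1296) = 0*(-5184) = 0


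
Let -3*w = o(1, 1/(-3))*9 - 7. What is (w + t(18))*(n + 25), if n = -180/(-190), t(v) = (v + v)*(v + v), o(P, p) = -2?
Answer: 1929109/57 ≈ 33844.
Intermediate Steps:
t(v) = 4*v**2 (t(v) = (2*v)*(2*v) = 4*v**2)
n = 18/19 (n = -180*(-1/190) = 18/19 ≈ 0.94737)
w = 25/3 (w = -(-2*9 - 7)/3 = -(-18 - 7)/3 = -1/3*(-25) = 25/3 ≈ 8.3333)
(w + t(18))*(n + 25) = (25/3 + 4*18**2)*(18/19 + 25) = (25/3 + 4*324)*(493/19) = (25/3 + 1296)*(493/19) = (3913/3)*(493/19) = 1929109/57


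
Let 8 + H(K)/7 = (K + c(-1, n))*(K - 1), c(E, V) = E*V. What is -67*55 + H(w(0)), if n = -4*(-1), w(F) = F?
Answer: -3713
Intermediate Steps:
n = 4
H(K) = -56 + 7*(-1 + K)*(-4 + K) (H(K) = -56 + 7*((K - 1*4)*(K - 1)) = -56 + 7*((K - 4)*(-1 + K)) = -56 + 7*((-4 + K)*(-1 + K)) = -56 + 7*((-1 + K)*(-4 + K)) = -56 + 7*(-1 + K)*(-4 + K))
-67*55 + H(w(0)) = -67*55 + (-28 - 35*0 + 7*0²) = -3685 + (-28 + 0 + 7*0) = -3685 + (-28 + 0 + 0) = -3685 - 28 = -3713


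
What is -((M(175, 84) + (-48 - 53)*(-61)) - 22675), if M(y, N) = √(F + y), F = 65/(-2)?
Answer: 16514 - √570/2 ≈ 16502.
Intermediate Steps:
F = -65/2 (F = 65*(-½) = -65/2 ≈ -32.500)
M(y, N) = √(-65/2 + y)
-((M(175, 84) + (-48 - 53)*(-61)) - 22675) = -((√(-130 + 4*175)/2 + (-48 - 53)*(-61)) - 22675) = -((√(-130 + 700)/2 - 101*(-61)) - 22675) = -((√570/2 + 6161) - 22675) = -((6161 + √570/2) - 22675) = -(-16514 + √570/2) = 16514 - √570/2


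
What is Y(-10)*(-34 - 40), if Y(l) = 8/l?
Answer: 296/5 ≈ 59.200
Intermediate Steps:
Y(-10)*(-34 - 40) = (8/(-10))*(-34 - 40) = (8*(-1/10))*(-74) = -4/5*(-74) = 296/5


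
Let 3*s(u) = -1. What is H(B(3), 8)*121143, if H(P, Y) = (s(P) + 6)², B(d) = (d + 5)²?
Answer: 11670109/3 ≈ 3.8900e+6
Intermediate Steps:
s(u) = -⅓ (s(u) = (⅓)*(-1) = -⅓)
B(d) = (5 + d)²
H(P, Y) = 289/9 (H(P, Y) = (-⅓ + 6)² = (17/3)² = 289/9)
H(B(3), 8)*121143 = (289/9)*121143 = 11670109/3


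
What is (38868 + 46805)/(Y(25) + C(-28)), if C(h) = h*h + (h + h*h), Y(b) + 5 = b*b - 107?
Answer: 85673/2053 ≈ 41.731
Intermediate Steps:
Y(b) = -112 + b**2 (Y(b) = -5 + (b*b - 107) = -5 + (b**2 - 107) = -5 + (-107 + b**2) = -112 + b**2)
C(h) = h + 2*h**2 (C(h) = h**2 + (h + h**2) = h + 2*h**2)
(38868 + 46805)/(Y(25) + C(-28)) = (38868 + 46805)/((-112 + 25**2) - 28*(1 + 2*(-28))) = 85673/((-112 + 625) - 28*(1 - 56)) = 85673/(513 - 28*(-55)) = 85673/(513 + 1540) = 85673/2053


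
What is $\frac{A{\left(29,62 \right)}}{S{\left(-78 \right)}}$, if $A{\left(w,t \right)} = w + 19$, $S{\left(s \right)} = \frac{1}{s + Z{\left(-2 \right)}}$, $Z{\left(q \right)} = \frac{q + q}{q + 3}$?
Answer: $-3936$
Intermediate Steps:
$Z{\left(q \right)} = \frac{2 q}{3 + q}$
$S{\left(s \right)} = \frac{1}{-4 + s}$ ($S{\left(s \right)} = \frac{1}{s + 2 \left(-2\right) \frac{1}{3 - 2}} = \frac{1}{s + 2 \left(-2\right) 1^{-1}} = \frac{1}{s + 2 \left(-2\right) 1} = \frac{1}{s - 4} = \frac{1}{-4 + s}$)
$A{\left(w,t \right)} = 19 + w$
$\frac{A{\left(29,62 \right)}}{S{\left(-78 \right)}} = \frac{19 + 29}{\frac{1}{-4 - 78}} = \frac{48}{\frac{1}{-82}} = \frac{48}{- \frac{1}{82}} = 48 \left(-82\right) = -3936$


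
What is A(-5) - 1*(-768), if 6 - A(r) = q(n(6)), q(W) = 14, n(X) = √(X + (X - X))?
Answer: 760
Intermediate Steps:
n(X) = √X (n(X) = √(X + 0) = √X)
A(r) = -8 (A(r) = 6 - 1*14 = 6 - 14 = -8)
A(-5) - 1*(-768) = -8 - 1*(-768) = -8 + 768 = 760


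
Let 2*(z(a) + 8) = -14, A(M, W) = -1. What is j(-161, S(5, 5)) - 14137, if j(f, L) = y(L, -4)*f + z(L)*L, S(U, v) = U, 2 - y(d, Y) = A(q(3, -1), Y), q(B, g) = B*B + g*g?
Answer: -14695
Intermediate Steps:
q(B, g) = B**2 + g**2
z(a) = -15 (z(a) = -8 + (1/2)*(-14) = -8 - 7 = -15)
y(d, Y) = 3 (y(d, Y) = 2 - 1*(-1) = 2 + 1 = 3)
j(f, L) = -15*L + 3*f (j(f, L) = 3*f - 15*L = -15*L + 3*f)
j(-161, S(5, 5)) - 14137 = (-15*5 + 3*(-161)) - 14137 = (-75 - 483) - 14137 = -558 - 14137 = -14695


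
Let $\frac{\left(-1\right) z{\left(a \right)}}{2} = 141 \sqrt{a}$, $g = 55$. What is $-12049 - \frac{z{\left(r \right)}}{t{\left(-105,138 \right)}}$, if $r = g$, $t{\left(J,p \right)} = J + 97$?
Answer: $-12049 - \frac{141 \sqrt{55}}{4} \approx -12310.0$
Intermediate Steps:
$t{\left(J,p \right)} = 97 + J$
$r = 55$
$z{\left(a \right)} = - 282 \sqrt{a}$ ($z{\left(a \right)} = - 2 \cdot 141 \sqrt{a} = - 282 \sqrt{a}$)
$-12049 - \frac{z{\left(r \right)}}{t{\left(-105,138 \right)}} = -12049 - \frac{\left(-282\right) \sqrt{55}}{97 - 105} = -12049 - \frac{\left(-282\right) \sqrt{55}}{-8} = -12049 - - 282 \sqrt{55} \left(- \frac{1}{8}\right) = -12049 - \frac{141 \sqrt{55}}{4}$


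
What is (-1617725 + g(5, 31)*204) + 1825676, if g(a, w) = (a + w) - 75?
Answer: 199995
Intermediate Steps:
g(a, w) = -75 + a + w
(-1617725 + g(5, 31)*204) + 1825676 = (-1617725 + (-75 + 5 + 31)*204) + 1825676 = (-1617725 - 39*204) + 1825676 = (-1617725 - 7956) + 1825676 = -1625681 + 1825676 = 199995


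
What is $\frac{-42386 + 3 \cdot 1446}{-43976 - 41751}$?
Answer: $\frac{38048}{85727} \approx 0.44383$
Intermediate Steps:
$\frac{-42386 + 3 \cdot 1446}{-43976 - 41751} = \frac{-42386 + 4338}{-85727} = \left(-38048\right) \left(- \frac{1}{85727}\right) = \frac{38048}{85727}$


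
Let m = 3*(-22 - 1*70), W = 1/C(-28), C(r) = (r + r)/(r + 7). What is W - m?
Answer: 2211/8 ≈ 276.38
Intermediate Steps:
C(r) = 2*r/(7 + r) (C(r) = (2*r)/(7 + r) = 2*r/(7 + r))
W = 3/8 (W = 1/(2*(-28)/(7 - 28)) = 1/(2*(-28)/(-21)) = 1/(2*(-28)*(-1/21)) = 1/(8/3) = 3/8 ≈ 0.37500)
m = -276 (m = 3*(-22 - 70) = 3*(-92) = -276)
W - m = 3/8 - 1*(-276) = 3/8 + 276 = 2211/8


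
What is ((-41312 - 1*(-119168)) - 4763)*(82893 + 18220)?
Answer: 7390652509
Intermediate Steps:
((-41312 - 1*(-119168)) - 4763)*(82893 + 18220) = ((-41312 + 119168) - 4763)*101113 = (77856 - 4763)*101113 = 73093*101113 = 7390652509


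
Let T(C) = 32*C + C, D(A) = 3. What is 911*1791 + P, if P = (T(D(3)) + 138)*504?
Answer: 1751049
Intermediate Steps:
T(C) = 33*C
P = 119448 (P = (33*3 + 138)*504 = (99 + 138)*504 = 237*504 = 119448)
911*1791 + P = 911*1791 + 119448 = 1631601 + 119448 = 1751049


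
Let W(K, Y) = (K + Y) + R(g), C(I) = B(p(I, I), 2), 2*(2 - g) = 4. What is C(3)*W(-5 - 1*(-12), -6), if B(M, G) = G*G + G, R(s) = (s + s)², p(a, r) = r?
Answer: 6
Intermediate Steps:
g = 0 (g = 2 - ½*4 = 2 - 2 = 0)
R(s) = 4*s² (R(s) = (2*s)² = 4*s²)
B(M, G) = G + G² (B(M, G) = G² + G = G + G²)
C(I) = 6 (C(I) = 2*(1 + 2) = 2*3 = 6)
W(K, Y) = K + Y (W(K, Y) = (K + Y) + 4*0² = (K + Y) + 4*0 = (K + Y) + 0 = K + Y)
C(3)*W(-5 - 1*(-12), -6) = 6*((-5 - 1*(-12)) - 6) = 6*((-5 + 12) - 6) = 6*(7 - 6) = 6*1 = 6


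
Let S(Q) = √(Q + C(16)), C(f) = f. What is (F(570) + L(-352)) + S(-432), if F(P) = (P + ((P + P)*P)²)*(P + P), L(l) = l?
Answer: 481353646249448 + 4*I*√26 ≈ 4.8135e+14 + 20.396*I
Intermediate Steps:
S(Q) = √(16 + Q) (S(Q) = √(Q + 16) = √(16 + Q))
F(P) = 2*P*(P + 4*P⁴) (F(P) = (P + ((2*P)*P)²)*(2*P) = (P + (2*P²)²)*(2*P) = (P + 4*P⁴)*(2*P) = 2*P*(P + 4*P⁴))
(F(570) + L(-352)) + S(-432) = (570²*(2 + 8*570³) - 352) + √(16 - 432) = (324900*(2 + 8*185193000) - 352) + √(-416) = (324900*(2 + 1481544000) - 352) + 4*I*√26 = (324900*1481544002 - 352) + 4*I*√26 = (481353646249800 - 352) + 4*I*√26 = 481353646249448 + 4*I*√26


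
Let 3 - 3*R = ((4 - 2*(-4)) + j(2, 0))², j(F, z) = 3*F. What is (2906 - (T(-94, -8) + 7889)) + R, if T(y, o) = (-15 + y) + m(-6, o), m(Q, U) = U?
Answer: -4973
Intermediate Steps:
T(y, o) = -15 + o + y (T(y, o) = (-15 + y) + o = -15 + o + y)
R = -107 (R = 1 - ((4 - 2*(-4)) + 3*2)²/3 = 1 - ((4 + 8) + 6)²/3 = 1 - (12 + 6)²/3 = 1 - ⅓*18² = 1 - ⅓*324 = 1 - 108 = -107)
(2906 - (T(-94, -8) + 7889)) + R = (2906 - ((-15 - 8 - 94) + 7889)) - 107 = (2906 - (-117 + 7889)) - 107 = (2906 - 1*7772) - 107 = (2906 - 7772) - 107 = -4866 - 107 = -4973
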